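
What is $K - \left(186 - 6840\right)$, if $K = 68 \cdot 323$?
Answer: $28618$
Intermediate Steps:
$K = 21964$
$K - \left(186 - 6840\right) = 21964 - \left(186 - 6840\right) = 21964 - -6654 = 21964 + 6654 = 28618$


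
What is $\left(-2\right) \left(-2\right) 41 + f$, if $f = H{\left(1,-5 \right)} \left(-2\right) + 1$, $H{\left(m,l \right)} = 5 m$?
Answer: $155$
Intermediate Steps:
$f = -9$ ($f = 5 \cdot 1 \left(-2\right) + 1 = 5 \left(-2\right) + 1 = -10 + 1 = -9$)
$\left(-2\right) \left(-2\right) 41 + f = \left(-2\right) \left(-2\right) 41 - 9 = 4 \cdot 41 - 9 = 164 - 9 = 155$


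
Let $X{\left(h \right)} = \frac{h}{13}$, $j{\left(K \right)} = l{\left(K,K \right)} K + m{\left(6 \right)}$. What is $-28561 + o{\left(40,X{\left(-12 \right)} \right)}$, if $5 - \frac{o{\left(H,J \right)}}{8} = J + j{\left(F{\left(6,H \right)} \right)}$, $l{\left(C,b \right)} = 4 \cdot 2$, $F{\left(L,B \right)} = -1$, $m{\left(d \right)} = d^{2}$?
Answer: $- \frac{373589}{13} \approx -28738.0$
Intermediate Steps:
$l{\left(C,b \right)} = 8$
$j{\left(K \right)} = 36 + 8 K$ ($j{\left(K \right)} = 8 K + 6^{2} = 8 K + 36 = 36 + 8 K$)
$X{\left(h \right)} = \frac{h}{13}$ ($X{\left(h \right)} = h \frac{1}{13} = \frac{h}{13}$)
$o{\left(H,J \right)} = -184 - 8 J$ ($o{\left(H,J \right)} = 40 - 8 \left(J + \left(36 + 8 \left(-1\right)\right)\right) = 40 - 8 \left(J + \left(36 - 8\right)\right) = 40 - 8 \left(J + 28\right) = 40 - 8 \left(28 + J\right) = 40 - \left(224 + 8 J\right) = -184 - 8 J$)
$-28561 + o{\left(40,X{\left(-12 \right)} \right)} = -28561 - \left(184 + 8 \cdot \frac{1}{13} \left(-12\right)\right) = -28561 - \frac{2296}{13} = - \frac{373589}{13}$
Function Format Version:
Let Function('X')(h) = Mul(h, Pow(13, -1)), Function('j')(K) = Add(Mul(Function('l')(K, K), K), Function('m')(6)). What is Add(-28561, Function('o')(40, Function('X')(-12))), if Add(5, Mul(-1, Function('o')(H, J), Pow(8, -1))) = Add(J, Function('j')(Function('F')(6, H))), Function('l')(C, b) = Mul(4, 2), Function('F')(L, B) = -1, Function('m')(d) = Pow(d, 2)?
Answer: Rational(-373589, 13) ≈ -28738.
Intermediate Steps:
Function('l')(C, b) = 8
Function('j')(K) = Add(36, Mul(8, K)) (Function('j')(K) = Add(Mul(8, K), Pow(6, 2)) = Add(Mul(8, K), 36) = Add(36, Mul(8, K)))
Function('X')(h) = Mul(Rational(1, 13), h) (Function('X')(h) = Mul(h, Rational(1, 13)) = Mul(Rational(1, 13), h))
Function('o')(H, J) = Add(-184, Mul(-8, J)) (Function('o')(H, J) = Add(40, Mul(-8, Add(J, Add(36, Mul(8, -1))))) = Add(40, Mul(-8, Add(J, Add(36, -8)))) = Add(40, Mul(-8, Add(J, 28))) = Add(40, Mul(-8, Add(28, J))) = Add(40, Add(-224, Mul(-8, J))) = Add(-184, Mul(-8, J)))
Add(-28561, Function('o')(40, Function('X')(-12))) = Add(-28561, Add(-184, Mul(-8, Mul(Rational(1, 13), -12)))) = Add(-28561, Add(-184, Mul(-8, Rational(-12, 13)))) = Add(-28561, Add(-184, Rational(96, 13))) = Add(-28561, Rational(-2296, 13)) = Rational(-373589, 13)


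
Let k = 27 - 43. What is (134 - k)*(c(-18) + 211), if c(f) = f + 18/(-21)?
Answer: 201750/7 ≈ 28821.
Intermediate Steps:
k = -16
c(f) = -6/7 + f (c(f) = f + 18*(-1/21) = f - 6/7 = -6/7 + f)
(134 - k)*(c(-18) + 211) = (134 - 1*(-16))*((-6/7 - 18) + 211) = (134 + 16)*(-132/7 + 211) = 150*(1345/7) = 201750/7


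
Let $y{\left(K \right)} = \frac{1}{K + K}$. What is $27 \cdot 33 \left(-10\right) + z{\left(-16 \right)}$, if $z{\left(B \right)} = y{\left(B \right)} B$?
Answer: $- \frac{17819}{2} \approx -8909.5$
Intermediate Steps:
$y{\left(K \right)} = \frac{1}{2 K}$
$z{\left(B \right)} = \frac{1}{2}$ ($z{\left(B \right)} = \frac{1}{2 B} B = \frac{1}{2}$)
$27 \cdot 33 \left(-10\right) + z{\left(-16 \right)} = 27 \cdot 33 \left(-10\right) + \frac{1}{2} = 891 \left(-10\right) + \frac{1}{2} = -8910 + \frac{1}{2} = - \frac{17819}{2}$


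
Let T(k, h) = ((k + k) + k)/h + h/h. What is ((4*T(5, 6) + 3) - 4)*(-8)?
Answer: -104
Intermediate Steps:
T(k, h) = 1 + 3*k/h (T(k, h) = (2*k + k)/h + 1 = (3*k)/h + 1 = 3*k/h + 1 = 1 + 3*k/h)
((4*T(5, 6) + 3) - 4)*(-8) = ((4*((6 + 3*5)/6) + 3) - 4)*(-8) = ((4*((6 + 15)/6) + 3) - 4)*(-8) = ((4*((⅙)*21) + 3) - 4)*(-8) = ((4*(7/2) + 3) - 4)*(-8) = ((14 + 3) - 4)*(-8) = (17 - 4)*(-8) = 13*(-8) = -104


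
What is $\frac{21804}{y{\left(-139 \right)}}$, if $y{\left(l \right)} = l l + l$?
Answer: $\frac{158}{139} \approx 1.1367$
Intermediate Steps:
$y{\left(l \right)} = l + l^{2}$ ($y{\left(l \right)} = l^{2} + l = l + l^{2}$)
$\frac{21804}{y{\left(-139 \right)}} = \frac{21804}{\left(-139\right) \left(1 - 139\right)} = \frac{21804}{\left(-139\right) \left(-138\right)} = \frac{21804}{19182} = 21804 \cdot \frac{1}{19182} = \frac{158}{139}$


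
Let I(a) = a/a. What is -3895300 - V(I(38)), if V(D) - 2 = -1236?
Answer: -3894066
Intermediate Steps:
I(a) = 1
V(D) = -1234 (V(D) = 2 - 1236 = -1234)
-3895300 - V(I(38)) = -3895300 - 1*(-1234) = -3895300 + 1234 = -3894066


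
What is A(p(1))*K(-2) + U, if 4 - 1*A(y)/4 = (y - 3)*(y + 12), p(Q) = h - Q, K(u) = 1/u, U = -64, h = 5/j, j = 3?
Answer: -1180/9 ≈ -131.11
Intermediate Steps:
h = 5/3 ≈ 1.6667
p(Q) = 5/3 - Q
A(y) = 16 - 4*(-3 + y)*(12 + y) (A(y) = 16 - 4*(y - 3)*(y + 12) = 16 - 4*(-3 + y)*(12 + y))
A(p(1))*K(-2) + U = (160 - 36*(5/3 - 1*1) - 4*(5/3 - 1*1)²)/(-2) - 64 = (160 - 36*(5/3 - 1) - 4*(5/3 - 1)²)*(-½) - 64 = (160 - 36*⅔ - 4*(⅔)²)*(-½) - 64 = (160 - 24 - 4*4/9)*(-½) - 64 = (160 - 24 - 16/9)*(-½) - 64 = (1208/9)*(-½) - 64 = -604/9 - 64 = -1180/9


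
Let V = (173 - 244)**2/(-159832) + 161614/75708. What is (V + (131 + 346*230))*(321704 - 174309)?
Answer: 35543319348489862055/3025140264 ≈ 1.1749e+10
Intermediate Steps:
V = 6362361205/3025140264 (V = (-71)**2*(-1/159832) + 161614*(1/75708) = 5041*(-1/159832) + 80807/37854 = -5041/159832 + 80807/37854 = 6362361205/3025140264 ≈ 2.1032)
(V + (131 + 346*230))*(321704 - 174309) = (6362361205/3025140264 + (131 + 346*230))*(321704 - 174309) = (6362361205/3025140264 + (131 + 79580))*147395 = (6362361205/3025140264 + 79711)*147395 = (241143317944909/3025140264)*147395 = 35543319348489862055/3025140264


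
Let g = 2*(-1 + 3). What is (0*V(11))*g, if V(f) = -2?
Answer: 0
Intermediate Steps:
g = 4 (g = 2*2 = 4)
(0*V(11))*g = (0*(-2))*4 = 0*4 = 0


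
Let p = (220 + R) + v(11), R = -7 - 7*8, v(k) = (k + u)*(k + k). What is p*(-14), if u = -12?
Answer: -1890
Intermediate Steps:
v(k) = 2*k*(-12 + k) (v(k) = (k - 12)*(k + k) = (-12 + k)*(2*k) = 2*k*(-12 + k))
R = -63 (R = -7 - 56 = -63)
p = 135 (p = (220 - 63) + 2*11*(-12 + 11) = 157 + 2*11*(-1) = 157 - 22 = 135)
p*(-14) = 135*(-14) = -1890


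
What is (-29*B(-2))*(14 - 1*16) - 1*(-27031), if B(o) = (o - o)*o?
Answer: 27031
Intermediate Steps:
B(o) = 0 (B(o) = 0*o = 0)
(-29*B(-2))*(14 - 1*16) - 1*(-27031) = (-29*0)*(14 - 1*16) - 1*(-27031) = 0*(14 - 16) + 27031 = 0*(-2) + 27031 = 0 + 27031 = 27031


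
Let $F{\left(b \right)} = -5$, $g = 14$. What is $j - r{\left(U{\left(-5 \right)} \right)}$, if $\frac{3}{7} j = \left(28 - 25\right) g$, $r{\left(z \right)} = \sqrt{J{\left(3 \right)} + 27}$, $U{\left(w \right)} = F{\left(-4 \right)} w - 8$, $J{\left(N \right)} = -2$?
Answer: $93$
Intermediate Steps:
$U{\left(w \right)} = -8 - 5 w$ ($U{\left(w \right)} = - 5 w - 8 = -8 - 5 w$)
$r{\left(z \right)} = 5$ ($r{\left(z \right)} = \sqrt{-2 + 27} = \sqrt{25} = 5$)
$j = 98$ ($j = \frac{7 \left(28 - 25\right) 14}{3} = \frac{7 \cdot 3 \cdot 14}{3} = \frac{7}{3} \cdot 42 = 98$)
$j - r{\left(U{\left(-5 \right)} \right)} = 98 - 5 = 93$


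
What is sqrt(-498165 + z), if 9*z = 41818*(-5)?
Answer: 5*I*sqrt(187703)/3 ≈ 722.08*I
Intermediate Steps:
z = -209090/9 (z = (41818*(-5))/9 = (1/9)*(-209090) = -209090/9 ≈ -23232.)
sqrt(-498165 + z) = sqrt(-498165 - 209090/9) = sqrt(-4692575/9) = 5*I*sqrt(187703)/3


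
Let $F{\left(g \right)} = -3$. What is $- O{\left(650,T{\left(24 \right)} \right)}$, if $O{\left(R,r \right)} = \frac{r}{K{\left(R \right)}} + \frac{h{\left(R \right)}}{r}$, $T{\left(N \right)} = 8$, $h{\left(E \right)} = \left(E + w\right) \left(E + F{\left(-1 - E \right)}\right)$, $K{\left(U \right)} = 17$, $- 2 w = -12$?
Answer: $- \frac{901926}{17} \approx -53055.0$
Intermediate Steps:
$w = 6$ ($w = \left(- \frac{1}{2}\right) \left(-12\right) = 6$)
$h{\left(E \right)} = \left(-3 + E\right) \left(6 + E\right)$ ($h{\left(E \right)} = \left(E + 6\right) \left(E - 3\right) = \left(6 + E\right) \left(-3 + E\right) = \left(-3 + E\right) \left(6 + E\right)$)
$O{\left(R,r \right)} = \frac{r}{17} + \frac{-18 + R^{2} + 3 R}{r}$
$- O{\left(650,T{\left(24 \right)} \right)} = - \frac{-18 + 650^{2} + 3 \cdot 650 + \frac{8^{2}}{17}}{8} = - \frac{-18 + 422500 + 1950 + \frac{1}{17} \cdot 64}{8} = - \frac{-18 + 422500 + 1950 + \frac{64}{17}}{8} = - \frac{7215408}{8 \cdot 17} = \left(-1\right) \frac{901926}{17} = - \frac{901926}{17}$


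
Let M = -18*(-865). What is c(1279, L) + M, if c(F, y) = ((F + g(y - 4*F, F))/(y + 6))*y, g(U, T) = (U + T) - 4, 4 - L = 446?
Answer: 1365188/109 ≈ 12525.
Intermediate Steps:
L = -442 (L = 4 - 1*446 = 4 - 446 = -442)
g(U, T) = -4 + T + U (g(U, T) = (T + U) - 4 = -4 + T + U)
c(F, y) = y*(-4 + y - 2*F)/(6 + y) (c(F, y) = ((F + (-4 + F + (y - 4*F)))/(y + 6))*y = ((F + (-4 + y - 3*F))/(6 + y))*y = ((-4 + y - 2*F)/(6 + y))*y = y*(-4 + y - 2*F)/(6 + y))
M = 15570
c(1279, L) + M = -442*(-4 - 442 - 2*1279)/(6 - 442) + 15570 = -442*(-4 - 442 - 2558)/(-436) + 15570 = -442*(-1/436)*(-3004) + 15570 = -331942/109 + 15570 = 1365188/109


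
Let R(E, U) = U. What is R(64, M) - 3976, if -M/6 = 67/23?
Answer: -91850/23 ≈ -3993.5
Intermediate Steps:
M = -402/23 ≈ -17.478
R(64, M) - 3976 = -402/23 - 3976 = -91850/23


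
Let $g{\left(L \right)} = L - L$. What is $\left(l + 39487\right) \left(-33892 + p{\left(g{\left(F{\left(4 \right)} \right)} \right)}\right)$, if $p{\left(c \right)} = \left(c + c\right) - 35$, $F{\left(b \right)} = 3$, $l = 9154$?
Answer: $-1650243207$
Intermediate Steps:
$g{\left(L \right)} = 0$
$p{\left(c \right)} = -35 + 2 c$ ($p{\left(c \right)} = 2 c - 35 = -35 + 2 c$)
$\left(l + 39487\right) \left(-33892 + p{\left(g{\left(F{\left(4 \right)} \right)} \right)}\right) = \left(9154 + 39487\right) \left(-33892 + \left(-35 + 2 \cdot 0\right)\right) = 48641 \left(-33892 + \left(-35 + 0\right)\right) = 48641 \left(-33892 - 35\right) = 48641 \left(-33927\right) = -1650243207$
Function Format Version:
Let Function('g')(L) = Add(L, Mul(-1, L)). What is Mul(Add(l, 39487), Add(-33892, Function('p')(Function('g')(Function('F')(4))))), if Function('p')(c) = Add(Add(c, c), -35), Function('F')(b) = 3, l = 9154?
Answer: -1650243207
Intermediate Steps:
Function('g')(L) = 0
Function('p')(c) = Add(-35, Mul(2, c)) (Function('p')(c) = Add(Mul(2, c), -35) = Add(-35, Mul(2, c)))
Mul(Add(l, 39487), Add(-33892, Function('p')(Function('g')(Function('F')(4))))) = Mul(Add(9154, 39487), Add(-33892, Add(-35, Mul(2, 0)))) = Mul(48641, Add(-33892, Add(-35, 0))) = Mul(48641, Add(-33892, -35)) = Mul(48641, -33927) = -1650243207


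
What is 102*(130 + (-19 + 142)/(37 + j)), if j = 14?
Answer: 13506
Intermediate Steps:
102*(130 + (-19 + 142)/(37 + j)) = 102*(130 + (-19 + 142)/(37 + 14)) = 102*(130 + 123/51) = 102*(130 + 123*(1/51)) = 102*(130 + 41/17) = 102*(2251/17) = 13506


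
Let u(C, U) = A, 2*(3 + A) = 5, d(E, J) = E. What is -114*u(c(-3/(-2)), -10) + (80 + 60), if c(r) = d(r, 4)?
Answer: 197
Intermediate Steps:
c(r) = r
A = -1/2 (A = -3 + (1/2)*5 = -3 + 5/2 = -1/2 ≈ -0.50000)
u(C, U) = -1/2
-114*u(c(-3/(-2)), -10) + (80 + 60) = -114*(-1/2) + (80 + 60) = 57 + 140 = 197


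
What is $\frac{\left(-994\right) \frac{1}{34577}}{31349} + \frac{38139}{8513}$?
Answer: $\frac{582266582675}{129967656019} \approx 4.4801$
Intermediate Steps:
$\frac{\left(-994\right) \frac{1}{34577}}{31349} + \frac{38139}{8513} = \left(-994\right) \frac{1}{34577} \cdot \frac{1}{31349} + 38139 \cdot \frac{1}{8513} = \left(- \frac{14}{487}\right) \frac{1}{31349} + \frac{38139}{8513} = - \frac{14}{15266963} + \frac{38139}{8513} = \frac{582266582675}{129967656019}$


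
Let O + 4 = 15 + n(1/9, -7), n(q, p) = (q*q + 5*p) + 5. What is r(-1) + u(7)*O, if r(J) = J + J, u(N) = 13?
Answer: -20156/81 ≈ -248.84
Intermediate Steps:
n(q, p) = 5 + q² + 5*p (n(q, p) = (q² + 5*p) + 5 = 5 + q² + 5*p)
r(J) = 2*J
O = -1538/81 (O = -4 + (15 + (5 + (1/9)² + 5*(-7))) = -4 + (15 + (5 + (⅑)² - 35)) = -4 + (15 + (5 + 1/81 - 35)) = -4 + (15 - 2429/81) = -4 - 1214/81 = -1538/81 ≈ -18.988)
r(-1) + u(7)*O = 2*(-1) + 13*(-1538/81) = -2 - 19994/81 = -20156/81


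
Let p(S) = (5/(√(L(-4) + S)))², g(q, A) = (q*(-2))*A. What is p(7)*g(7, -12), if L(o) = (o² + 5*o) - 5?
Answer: -2100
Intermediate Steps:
g(q, A) = -2*A*q (g(q, A) = (-2*q)*A = -2*A*q)
L(o) = -5 + o² + 5*o
p(S) = 25/(-9 + S) (p(S) = (5/(√((-5 + (-4)² + 5*(-4)) + S)))² = (5/(√((-5 + 16 - 20) + S)))² = (5/(√(-9 + S)))² = (5/√(-9 + S))² = 25/(-9 + S))
p(7)*g(7, -12) = (25/(-9 + 7))*(-2*(-12)*7) = (25/(-2))*168 = (25*(-½))*168 = -25/2*168 = -2100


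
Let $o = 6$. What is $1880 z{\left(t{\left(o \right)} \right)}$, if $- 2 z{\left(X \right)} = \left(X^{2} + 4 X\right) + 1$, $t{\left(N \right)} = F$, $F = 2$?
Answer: $-12220$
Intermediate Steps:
$t{\left(N \right)} = 2$
$z{\left(X \right)} = - \frac{1}{2} - 2 X - \frac{X^{2}}{2}$ ($z{\left(X \right)} = - \frac{\left(X^{2} + 4 X\right) + 1}{2} = - \frac{1 + X^{2} + 4 X}{2} = - \frac{1}{2} - 2 X - \frac{X^{2}}{2}$)
$1880 z{\left(t{\left(o \right)} \right)} = 1880 \left(- \frac{1}{2} - 4 - \frac{2^{2}}{2}\right) = 1880 \left(- \frac{1}{2} - 4 - 2\right) = 1880 \left(- \frac{13}{2}\right) = -12220$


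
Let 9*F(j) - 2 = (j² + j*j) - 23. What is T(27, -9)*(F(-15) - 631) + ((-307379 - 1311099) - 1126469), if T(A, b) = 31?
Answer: -8289091/3 ≈ -2.7630e+6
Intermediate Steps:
F(j) = -7/3 + 2*j²/9 (F(j) = 2/9 + ((j² + j*j) - 23)/9 = 2/9 + ((j² + j²) - 23)/9 = 2/9 + (2*j² - 23)/9 = 2/9 + (-23 + 2*j²)/9 = 2/9 + (-23/9 + 2*j²/9) = -7/3 + 2*j²/9)
T(27, -9)*(F(-15) - 631) + ((-307379 - 1311099) - 1126469) = 31*((-7/3 + (2/9)*(-15)²) - 631) + ((-307379 - 1311099) - 1126469) = 31*((-7/3 + (2/9)*225) - 631) + (-1618478 - 1126469) = 31*((-7/3 + 50) - 631) - 2744947 = 31*(143/3 - 631) - 2744947 = 31*(-1750/3) - 2744947 = -54250/3 - 2744947 = -8289091/3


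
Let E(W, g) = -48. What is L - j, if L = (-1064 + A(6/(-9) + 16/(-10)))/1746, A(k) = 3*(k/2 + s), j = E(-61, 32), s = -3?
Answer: 22981/485 ≈ 47.383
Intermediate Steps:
j = -48
A(k) = -9 + 3*k/2 (A(k) = 3*(k/2 - 3) = 3*(-3 + k/2) = -9 + 3*k/2)
L = -299/485 (L = (-1064 + (-9 + 3*(6/(-9) + 16/(-10))/2))/1746 = (-1064 + (-9 + 3*(6*(-⅑) + 16*(-⅒))/2))*(1/1746) = (-1064 + (-9 + 3*(-⅔ - 8/5)/2))*(1/1746) = (-1064 + (-9 + (3/2)*(-34/15)))*(1/1746) = (-1064 + (-9 - 17/5))*(1/1746) = (-1064 - 62/5)*(1/1746) = -5382/5*1/1746 = -299/485 ≈ -0.61650)
L - j = -299/485 - 1*(-48) = -299/485 + 48 = 22981/485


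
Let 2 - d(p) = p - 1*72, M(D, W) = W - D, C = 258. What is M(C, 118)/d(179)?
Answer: 4/3 ≈ 1.3333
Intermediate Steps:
d(p) = 74 - p (d(p) = 2 - (p - 1*72) = 2 - (p - 72) = 2 - (-72 + p) = 2 + (72 - p) = 74 - p)
M(C, 118)/d(179) = (118 - 1*258)/(74 - 1*179) = (118 - 258)/(74 - 179) = -140/(-105) = -140*(-1/105) = 4/3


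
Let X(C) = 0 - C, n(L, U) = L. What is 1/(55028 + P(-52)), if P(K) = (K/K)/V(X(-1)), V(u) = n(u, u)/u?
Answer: 1/55029 ≈ 1.8172e-5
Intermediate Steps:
X(C) = -C
V(u) = 1 (V(u) = u/u = 1)
P(K) = 1 (P(K) = (K/K)/1 = 1*1 = 1)
1/(55028 + P(-52)) = 1/(55028 + 1) = 1/55029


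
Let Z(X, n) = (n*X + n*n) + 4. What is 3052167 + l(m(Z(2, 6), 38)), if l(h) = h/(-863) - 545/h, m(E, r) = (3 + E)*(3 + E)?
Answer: 1593580249013/522115 ≈ 3.0522e+6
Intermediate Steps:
Z(X, n) = 4 + n² + X*n (Z(X, n) = (X*n + n²) + 4 = (n² + X*n) + 4 = 4 + n² + X*n)
m(E, r) = (3 + E)²
l(h) = -545/h - h/863 (l(h) = h*(-1/863) - 545/h = -h/863 - 545/h = -545/h - h/863)
3052167 + l(m(Z(2, 6), 38)) = 3052167 + (-545/(3 + (4 + 6² + 2*6))² - (3 + (4 + 6² + 2*6))²/863) = 3052167 + (-545/(3 + (4 + 36 + 12))² - (3 + (4 + 36 + 12))²/863) = 3052167 + (-545/(3 + 52)² - (3 + 52)²/863) = 3052167 + (-545/(55²) - 1/863*55²) = 3052167 + (-545/3025 - 1/863*3025) = 3052167 + (-545*1/3025 - 3025/863) = 3052167 + (-109/605 - 3025/863) = 3052167 - 1924192/522115 = 1593580249013/522115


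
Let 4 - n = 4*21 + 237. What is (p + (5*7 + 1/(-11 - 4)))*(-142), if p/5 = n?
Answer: 3301642/15 ≈ 2.2011e+5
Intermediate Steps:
n = -317 (n = 4 - (4*21 + 237) = 4 - (84 + 237) = 4 - 1*321 = 4 - 321 = -317)
p = -1585 (p = 5*(-317) = -1585)
(p + (5*7 + 1/(-11 - 4)))*(-142) = (-1585 + (5*7 + 1/(-11 - 4)))*(-142) = (-1585 + (35 + 1/(-15)))*(-142) = (-1585 + (35 - 1/15))*(-142) = (-1585 + 524/15)*(-142) = -23251/15*(-142) = 3301642/15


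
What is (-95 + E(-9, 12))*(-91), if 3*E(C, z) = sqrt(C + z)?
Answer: 8645 - 91*sqrt(3)/3 ≈ 8592.5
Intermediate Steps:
E(C, z) = sqrt(C + z)/3
(-95 + E(-9, 12))*(-91) = (-95 + sqrt(-9 + 12)/3)*(-91) = (-95 + sqrt(3)/3)*(-91) = 8645 - 91*sqrt(3)/3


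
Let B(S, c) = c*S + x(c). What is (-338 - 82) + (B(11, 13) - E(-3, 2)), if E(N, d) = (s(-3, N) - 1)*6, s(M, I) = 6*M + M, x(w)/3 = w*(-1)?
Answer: -184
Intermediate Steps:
x(w) = -3*w (x(w) = 3*(w*(-1)) = 3*(-w) = -3*w)
s(M, I) = 7*M
B(S, c) = -3*c + S*c (B(S, c) = c*S - 3*c = S*c - 3*c = -3*c + S*c)
E(N, d) = -132 (E(N, d) = (7*(-3) - 1)*6 = (-21 - 1)*6 = -22*6 = -132)
(-338 - 82) + (B(11, 13) - E(-3, 2)) = (-338 - 82) + (13*(-3 + 11) - 1*(-132)) = -420 + (13*8 + 132) = -420 + (104 + 132) = -420 + 236 = -184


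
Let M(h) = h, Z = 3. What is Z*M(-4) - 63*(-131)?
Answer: 8241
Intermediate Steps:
Z*M(-4) - 63*(-131) = 3*(-4) - 63*(-131) = -12 + 8253 = 8241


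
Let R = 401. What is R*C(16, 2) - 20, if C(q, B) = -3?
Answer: -1223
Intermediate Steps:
R*C(16, 2) - 20 = 401*(-3) - 20 = -1203 - 20 = -1223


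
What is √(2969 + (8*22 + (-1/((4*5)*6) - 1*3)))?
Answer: 13*√66930/60 ≈ 56.053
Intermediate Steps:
√(2969 + (8*22 + (-1/((4*5)*6) - 1*3))) = √(2969 + (176 + (-1/(20*6) - 3))) = √(2969 + (176 + (-1/120 - 3))) = √(2969 + (176 - 361/120)) = √(2969 + 20759/120) = √(377039/120) = 13*√66930/60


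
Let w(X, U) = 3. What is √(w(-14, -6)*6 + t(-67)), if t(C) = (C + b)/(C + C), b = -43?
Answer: √84487/67 ≈ 4.3383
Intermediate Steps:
t(C) = (-43 + C)/(2*C) (t(C) = (C - 43)/(C + C) = (-43 + C)/((2*C)) = (-43 + C)*(1/(2*C)) = (-43 + C)/(2*C))
√(w(-14, -6)*6 + t(-67)) = √(3*6 + (½)*(-43 - 67)/(-67)) = √(18 + (½)*(-1/67)*(-110)) = √(18 + 55/67) = √(1261/67) = √84487/67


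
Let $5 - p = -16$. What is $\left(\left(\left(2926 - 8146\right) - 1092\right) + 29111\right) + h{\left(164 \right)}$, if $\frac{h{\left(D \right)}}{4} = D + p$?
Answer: $23539$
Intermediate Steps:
$p = 21$ ($p = 5 - -16 = 5 + 16 = 21$)
$h{\left(D \right)} = 84 + 4 D$ ($h{\left(D \right)} = 4 \left(D + 21\right) = 4 \left(21 + D\right) = 84 + 4 D$)
$\left(\left(\left(2926 - 8146\right) - 1092\right) + 29111\right) + h{\left(164 \right)} = \left(\left(\left(2926 - 8146\right) - 1092\right) + 29111\right) + \left(84 + 4 \cdot 164\right) = \left(\left(-5220 - 1092\right) + 29111\right) + \left(84 + 656\right) = \left(-6312 + 29111\right) + 740 = 22799 + 740 = 23539$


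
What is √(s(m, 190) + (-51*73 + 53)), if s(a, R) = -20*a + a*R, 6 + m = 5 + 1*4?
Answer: 2*I*√790 ≈ 56.214*I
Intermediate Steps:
m = 3 (m = -6 + (5 + 1*4) = -6 + (5 + 4) = -6 + 9 = 3)
s(a, R) = -20*a + R*a
√(s(m, 190) + (-51*73 + 53)) = √(3*(-20 + 190) + (-51*73 + 53)) = √(3*170 + (-3723 + 53)) = √(510 - 3670) = √(-3160) = 2*I*√790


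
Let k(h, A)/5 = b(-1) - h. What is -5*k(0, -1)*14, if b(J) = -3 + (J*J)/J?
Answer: 1400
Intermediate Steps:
b(J) = -3 + J (b(J) = -3 + J²/J = -3 + J)
k(h, A) = -20 - 5*h (k(h, A) = 5*((-3 - 1) - h) = 5*(-4 - h) = -20 - 5*h)
-5*k(0, -1)*14 = -5*(-20 - 5*0)*14 = -5*(-20 + 0)*14 = -5*(-20)*14 = 100*14 = 1400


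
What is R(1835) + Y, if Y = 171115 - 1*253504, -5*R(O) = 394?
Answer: -412339/5 ≈ -82468.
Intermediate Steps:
R(O) = -394/5 (R(O) = -1/5*394 = -394/5)
Y = -82389 (Y = 171115 - 253504 = -82389)
R(1835) + Y = -394/5 - 82389 = -412339/5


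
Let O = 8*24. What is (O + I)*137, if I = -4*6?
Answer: 23016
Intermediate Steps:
O = 192
I = -24
(O + I)*137 = (192 - 24)*137 = 168*137 = 23016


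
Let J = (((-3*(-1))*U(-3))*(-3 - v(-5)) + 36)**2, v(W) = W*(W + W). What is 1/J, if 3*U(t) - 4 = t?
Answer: 1/289 ≈ 0.0034602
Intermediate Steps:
v(W) = 2*W**2 (v(W) = W*(2*W) = 2*W**2)
U(t) = 4/3 + t/3
J = 289 (J = (((-3*(-1))*(4/3 + (1/3)*(-3)))*(-3 - 2*(-5)**2) + 36)**2 = ((3*(4/3 - 1))*(-3 - 2*25) + 36)**2 = ((3*(1/3))*(-3 - 1*50) + 36)**2 = (1*(-3 - 50) + 36)**2 = (1*(-53) + 36)**2 = (-53 + 36)**2 = (-17)**2 = 289)
1/J = 1/289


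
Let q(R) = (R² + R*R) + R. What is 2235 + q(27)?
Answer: 3720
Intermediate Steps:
q(R) = R + 2*R² (q(R) = (R² + R²) + R = 2*R² + R = R + 2*R²)
2235 + q(27) = 2235 + 27*(1 + 2*27) = 2235 + 27*(1 + 54) = 2235 + 27*55 = 2235 + 1485 = 3720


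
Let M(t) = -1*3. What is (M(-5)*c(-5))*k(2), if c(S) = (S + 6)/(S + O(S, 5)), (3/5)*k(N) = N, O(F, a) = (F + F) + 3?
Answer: ⅚ ≈ 0.83333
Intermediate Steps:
M(t) = -3
O(F, a) = 3 + 2*F (O(F, a) = 2*F + 3 = 3 + 2*F)
k(N) = 5*N/3
c(S) = (6 + S)/(3 + 3*S) (c(S) = (S + 6)/(S + (3 + 2*S)) = (6 + S)/(3 + 3*S))
(M(-5)*c(-5))*k(2) = (-(6 - 5)/(1 - 5))*((5/3)*2) = -1/(-4)*(10/3) = -(-1)/4*(10/3) = -3*(-1/12)*(10/3) = (¼)*(10/3) = ⅚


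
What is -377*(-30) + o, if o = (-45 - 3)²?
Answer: 13614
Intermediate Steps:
o = 2304 (o = (-48)² = 2304)
-377*(-30) + o = -377*(-30) + 2304 = 11310 + 2304 = 13614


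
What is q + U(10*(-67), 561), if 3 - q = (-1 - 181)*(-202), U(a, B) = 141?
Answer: -36620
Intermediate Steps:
q = -36761 (q = 3 - (-1 - 181)*(-202) = 3 - (-182)*(-202) = 3 - 1*36764 = 3 - 36764 = -36761)
q + U(10*(-67), 561) = -36761 + 141 = -36620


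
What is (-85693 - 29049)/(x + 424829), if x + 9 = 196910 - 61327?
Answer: -114742/560403 ≈ -0.20475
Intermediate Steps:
x = 135574 (x = -9 + (196910 - 61327) = -9 + 135583 = 135574)
(-85693 - 29049)/(x + 424829) = (-85693 - 29049)/(135574 + 424829) = -114742/560403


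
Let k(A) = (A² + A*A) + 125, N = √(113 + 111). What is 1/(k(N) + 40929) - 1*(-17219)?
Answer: 714622939/41502 ≈ 17219.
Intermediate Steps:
N = 4*√14 (N = √224 = 4*√14 ≈ 14.967)
k(A) = 125 + 2*A² (k(A) = (A² + A²) + 125 = 2*A² + 125 = 125 + 2*A²)
1/(k(N) + 40929) - 1*(-17219) = 1/((125 + 2*(4*√14)²) + 40929) - 1*(-17219) = 1/((125 + 2*224) + 40929) + 17219 = 1/((125 + 448) + 40929) + 17219 = 1/(573 + 40929) + 17219 = 1/41502 + 17219 = 714622939/41502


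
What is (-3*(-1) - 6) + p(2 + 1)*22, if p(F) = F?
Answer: 63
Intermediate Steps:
(-3*(-1) - 6) + p(2 + 1)*22 = (-3*(-1) - 6) + (2 + 1)*22 = (3 - 6) + 3*22 = -3 + 66 = 63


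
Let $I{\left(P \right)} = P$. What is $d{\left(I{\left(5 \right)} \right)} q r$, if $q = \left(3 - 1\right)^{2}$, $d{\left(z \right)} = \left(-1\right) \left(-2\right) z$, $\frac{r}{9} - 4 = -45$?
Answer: $-14760$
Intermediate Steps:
$r = -369$ ($r = 36 + 9 \left(-45\right) = 36 - 405 = -369$)
$d{\left(z \right)} = 2 z$
$q = 4$ ($q = 2^{2} = 4$)
$d{\left(I{\left(5 \right)} \right)} q r = 2 \cdot 5 \cdot 4 \left(-369\right) = 10 \cdot 4 \left(-369\right) = 40 \left(-369\right) = -14760$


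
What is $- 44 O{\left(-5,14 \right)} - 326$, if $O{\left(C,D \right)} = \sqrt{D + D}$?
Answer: $-326 - 88 \sqrt{7} \approx -558.83$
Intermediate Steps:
$O{\left(C,D \right)} = \sqrt{2} \sqrt{D}$ ($O{\left(C,D \right)} = \sqrt{2 D} = \sqrt{2} \sqrt{D}$)
$- 44 O{\left(-5,14 \right)} - 326 = - 44 \sqrt{2} \sqrt{14} - 326 = - 44 \cdot 2 \sqrt{7} - 326 = - 88 \sqrt{7} - 326 = -326 - 88 \sqrt{7}$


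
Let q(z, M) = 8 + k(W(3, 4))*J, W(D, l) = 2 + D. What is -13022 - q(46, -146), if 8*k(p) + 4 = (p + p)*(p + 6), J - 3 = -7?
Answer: -12977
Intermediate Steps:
J = -4 (J = 3 - 7 = -4)
k(p) = -1/2 + p*(6 + p)/4 (k(p) = -1/2 + ((p + p)*(p + 6))/8 = -1/2 + ((2*p)*(6 + p))/8 = -1/2 + (2*p*(6 + p))/8 = -1/2 + p*(6 + p)/4)
q(z, M) = -45 (q(z, M) = 8 + (-1/2 + (2 + 3)**2/4 + 3*(2 + 3)/2)*(-4) = 8 + (-1/2 + (1/4)*5**2 + (3/2)*5)*(-4) = 8 + (-1/2 + (1/4)*25 + 15/2)*(-4) = 8 + (-1/2 + 25/4 + 15/2)*(-4) = 8 + (53/4)*(-4) = 8 - 53 = -45)
-13022 - q(46, -146) = -13022 - 1*(-45) = -13022 + 45 = -12977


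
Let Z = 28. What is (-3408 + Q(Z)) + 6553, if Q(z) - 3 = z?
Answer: 3176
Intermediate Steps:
Q(z) = 3 + z
(-3408 + Q(Z)) + 6553 = (-3408 + (3 + 28)) + 6553 = (-3408 + 31) + 6553 = -3377 + 6553 = 3176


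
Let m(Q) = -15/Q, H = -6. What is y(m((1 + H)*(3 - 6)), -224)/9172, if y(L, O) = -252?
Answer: -63/2293 ≈ -0.027475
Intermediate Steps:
y(m((1 + H)*(3 - 6)), -224)/9172 = -252/9172 = -252*1/9172 = -63/2293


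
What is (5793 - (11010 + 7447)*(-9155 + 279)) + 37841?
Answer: 163867966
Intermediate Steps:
(5793 - (11010 + 7447)*(-9155 + 279)) + 37841 = (5793 - 18457*(-8876)) + 37841 = (5793 - 1*(-163824332)) + 37841 = (5793 + 163824332) + 37841 = 163830125 + 37841 = 163867966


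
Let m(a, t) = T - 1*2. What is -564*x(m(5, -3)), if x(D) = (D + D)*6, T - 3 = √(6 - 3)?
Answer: -6768 - 6768*√3 ≈ -18491.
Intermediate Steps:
T = 3 + √3 (T = 3 + √(6 - 3) = 3 + √3 ≈ 4.7320)
m(a, t) = 1 + √3 (m(a, t) = (3 + √3) - 1*2 = (3 + √3) - 2 = 1 + √3)
x(D) = 12*D (x(D) = (2*D)*6 = 12*D)
-564*x(m(5, -3)) = -6768*(1 + √3) = -564*(12 + 12*√3) = -6768 - 6768*√3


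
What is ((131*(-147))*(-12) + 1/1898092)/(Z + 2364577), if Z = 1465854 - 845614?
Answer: 438618691729/5665457269164 ≈ 0.077420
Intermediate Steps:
Z = 620240
((131*(-147))*(-12) + 1/1898092)/(Z + 2364577) = ((131*(-147))*(-12) + 1/1898092)/(620240 + 2364577) = (-19257*(-12) + 1/1898092)/2984817 = (231084 + 1/1898092)*(1/2984817) = (438618691729/1898092)*(1/2984817) = 438618691729/5665457269164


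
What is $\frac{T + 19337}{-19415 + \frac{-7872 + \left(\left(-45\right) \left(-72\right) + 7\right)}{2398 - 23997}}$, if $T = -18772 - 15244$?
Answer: $\frac{317051721}{419339960} \approx 0.75607$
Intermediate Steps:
$T = -34016$ ($T = -18772 - 15244 = -34016$)
$\frac{T + 19337}{-19415 + \frac{-7872 + \left(\left(-45\right) \left(-72\right) + 7\right)}{2398 - 23997}} = \frac{-34016 + 19337}{-19415 + \frac{-7872 + \left(\left(-45\right) \left(-72\right) + 7\right)}{2398 - 23997}} = - \frac{14679}{-19415 + \frac{-7872 + \left(3240 + 7\right)}{-21599}} = - \frac{14679}{-19415 + \left(-7872 + 3247\right) \left(- \frac{1}{21599}\right)} = - \frac{14679}{-19415 - - \frac{4625}{21599}} = - \frac{14679}{-19415 + \frac{4625}{21599}} = - \frac{14679}{- \frac{419339960}{21599}} = \left(-14679\right) \left(- \frac{21599}{419339960}\right) = \frac{317051721}{419339960}$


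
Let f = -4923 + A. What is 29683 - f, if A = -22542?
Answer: 57148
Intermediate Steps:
f = -27465 (f = -4923 - 22542 = -27465)
29683 - f = 29683 - 1*(-27465) = 29683 + 27465 = 57148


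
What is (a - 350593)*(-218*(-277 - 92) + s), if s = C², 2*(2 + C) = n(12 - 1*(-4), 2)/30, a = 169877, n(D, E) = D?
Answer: -3270982370216/225 ≈ -1.4538e+10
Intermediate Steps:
C = -26/15 (C = -2 + ((12 - 1*(-4))/30)/2 = -2 + ((12 + 4)*(1/30))/2 = -2 + (16*(1/30))/2 = -2 + (½)*(8/15) = -2 + 4/15 = -26/15 ≈ -1.7333)
s = 676/225 (s = (-26/15)² = 676/225 ≈ 3.0044)
(a - 350593)*(-218*(-277 - 92) + s) = (169877 - 350593)*(-218*(-277 - 92) + 676/225) = -180716*(-218*(-369) + 676/225) = -180716*(80442 + 676/225) = -180716*18100126/225 = -3270982370216/225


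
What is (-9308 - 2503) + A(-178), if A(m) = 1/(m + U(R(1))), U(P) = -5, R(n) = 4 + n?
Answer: -2161414/183 ≈ -11811.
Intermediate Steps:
A(m) = 1/(-5 + m) (A(m) = 1/(m - 5) = 1/(-5 + m))
(-9308 - 2503) + A(-178) = (-9308 - 2503) + 1/(-5 - 178) = -11811 + 1/(-183) = -11811 - 1/183 = -2161414/183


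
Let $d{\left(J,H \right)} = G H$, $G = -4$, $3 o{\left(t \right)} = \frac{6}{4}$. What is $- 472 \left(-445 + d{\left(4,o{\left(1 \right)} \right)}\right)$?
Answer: $210984$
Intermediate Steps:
$o{\left(t \right)} = \frac{1}{2}$ ($o{\left(t \right)} = \frac{6 \cdot \frac{1}{4}}{3} = \frac{1}{3} \cdot \frac{3}{2} = \frac{1}{2}$)
$d{\left(J,H \right)} = - 4 H$
$- 472 \left(-445 + d{\left(4,o{\left(1 \right)} \right)}\right) = - 472 \left(-445 - 2\right) = \left(-472\right) \left(-447\right) = 210984$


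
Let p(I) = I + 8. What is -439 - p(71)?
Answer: -518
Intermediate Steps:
p(I) = 8 + I
-439 - p(71) = -439 - (8 + 71) = -439 - 1*79 = -439 - 79 = -518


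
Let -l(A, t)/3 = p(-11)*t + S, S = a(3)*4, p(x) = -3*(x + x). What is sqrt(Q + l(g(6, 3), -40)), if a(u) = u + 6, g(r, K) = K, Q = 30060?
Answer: 12*sqrt(263) ≈ 194.61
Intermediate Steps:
a(u) = 6 + u
p(x) = -6*x
S = 36 (S = (6 + 3)*4 = 9*4 = 36)
l(A, t) = -108 - 198*t (l(A, t) = -3*((-6*(-11))*t + 36) = -3*(66*t + 36) = -3*(36 + 66*t) = -108 - 198*t)
sqrt(Q + l(g(6, 3), -40)) = sqrt(30060 + (-108 - 198*(-40))) = sqrt(30060 + (-108 + 7920)) = sqrt(30060 + 7812) = sqrt(37872) = 12*sqrt(263)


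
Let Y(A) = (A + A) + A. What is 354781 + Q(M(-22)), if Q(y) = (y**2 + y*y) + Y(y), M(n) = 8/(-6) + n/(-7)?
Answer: 156463703/441 ≈ 3.5479e+5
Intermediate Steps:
Y(A) = 3*A (Y(A) = 2*A + A = 3*A)
M(n) = -4/3 - n/7 (M(n) = 8*(-1/6) + n*(-1/7) = -4/3 - n/7)
Q(y) = 2*y**2 + 3*y (Q(y) = (y**2 + y*y) + 3*y = (y**2 + y**2) + 3*y = 2*y**2 + 3*y)
354781 + Q(M(-22)) = 354781 + (-4/3 - 1/7*(-22))*(3 + 2*(-4/3 - 1/7*(-22))) = 354781 + (-4/3 + 22/7)*(3 + 2*(-4/3 + 22/7)) = 354781 + 38*(3 + 2*(38/21))/21 = 354781 + 38*(3 + 76/21)/21 = 354781 + (38/21)*(139/21) = 354781 + 5282/441 = 156463703/441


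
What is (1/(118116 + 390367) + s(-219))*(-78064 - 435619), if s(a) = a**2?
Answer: -12527368735343012/508483 ≈ -2.4637e+10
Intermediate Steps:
(1/(118116 + 390367) + s(-219))*(-78064 - 435619) = (1/(118116 + 390367) + (-219)**2)*(-78064 - 435619) = (1/508483 + 47961)*(-513683) = (24387353164/508483)*(-513683) = -12527368735343012/508483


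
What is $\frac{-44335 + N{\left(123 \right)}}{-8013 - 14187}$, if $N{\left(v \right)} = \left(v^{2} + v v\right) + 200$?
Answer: $\frac{13877}{22200} \approx 0.62509$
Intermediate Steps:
$N{\left(v \right)} = 200 + 2 v^{2}$ ($N{\left(v \right)} = \left(v^{2} + v^{2}\right) + 200 = 2 v^{2} + 200 = 200 + 2 v^{2}$)
$\frac{-44335 + N{\left(123 \right)}}{-8013 - 14187} = \frac{-44335 + \left(200 + 2 \cdot 123^{2}\right)}{-8013 - 14187} = \frac{-44335 + \left(200 + 2 \cdot 15129\right)}{-22200} = \left(-44335 + \left(200 + 30258\right)\right) \left(- \frac{1}{22200}\right) = \left(-44335 + 30458\right) \left(- \frac{1}{22200}\right) = \left(-13877\right) \left(- \frac{1}{22200}\right) = \frac{13877}{22200}$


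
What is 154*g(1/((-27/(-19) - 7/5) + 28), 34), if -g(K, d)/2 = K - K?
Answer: 0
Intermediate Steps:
g(K, d) = 0 (g(K, d) = -2*(K - K) = -2*0 = 0)
154*g(1/((-27/(-19) - 7/5) + 28), 34) = 154*0 = 0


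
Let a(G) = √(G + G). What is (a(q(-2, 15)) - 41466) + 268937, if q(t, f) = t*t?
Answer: 227471 + 2*√2 ≈ 2.2747e+5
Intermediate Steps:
q(t, f) = t²
a(G) = √2*√G (a(G) = √(2*G) = √2*√G)
(a(q(-2, 15)) - 41466) + 268937 = (√2*√((-2)²) - 41466) + 268937 = (√2*√4 - 41466) + 268937 = (√2*2 - 41466) + 268937 = (2*√2 - 41466) + 268937 = (-41466 + 2*√2) + 268937 = 227471 + 2*√2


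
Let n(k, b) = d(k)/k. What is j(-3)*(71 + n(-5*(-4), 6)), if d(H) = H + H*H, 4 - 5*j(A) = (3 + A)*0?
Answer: 368/5 ≈ 73.600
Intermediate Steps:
j(A) = ⅘ (j(A) = ⅘ - (3 + A)*0/5 = ⅘ - ⅕*0 = ⅘ + 0 = ⅘)
d(H) = H + H²
n(k, b) = 1 + k (n(k, b) = (k*(1 + k))/k = 1 + k)
j(-3)*(71 + n(-5*(-4), 6)) = 4*(71 + (1 - 5*(-4)))/5 = 4*(71 + (1 + 20))/5 = 4*(71 + 21)/5 = (⅘)*92 = 368/5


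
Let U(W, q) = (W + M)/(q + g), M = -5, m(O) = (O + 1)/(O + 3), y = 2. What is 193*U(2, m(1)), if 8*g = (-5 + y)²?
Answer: -4632/13 ≈ -356.31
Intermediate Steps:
m(O) = (1 + O)/(3 + O)
g = 9/8 (g = (-5 + 2)²/8 = (⅛)*(-3)² = (⅛)*9 = 9/8 ≈ 1.1250)
U(W, q) = (-5 + W)/(9/8 + q) (U(W, q) = (W - 5)/(q + 9/8) = (-5 + W)/(9/8 + q))
193*U(2, m(1)) = 193*(8*(-5 + 2)/(9 + 8*((1 + 1)/(3 + 1)))) = 193*(8*(-3)/(9 + 8*(2/4))) = 193*(8*(-3)/(9 + 8*((¼)*2))) = 193*(8*(-3)/(9 + 8*(½))) = 193*(8*(-3)/(9 + 4)) = 193*(8*(-3)/13) = 193*(8*(1/13)*(-3)) = 193*(-24/13) = -4632/13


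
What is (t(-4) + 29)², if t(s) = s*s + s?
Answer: 1681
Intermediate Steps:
t(s) = s + s² (t(s) = s² + s = s + s²)
(t(-4) + 29)² = (-4*(1 - 4) + 29)² = (-4*(-3) + 29)² = (12 + 29)² = 41² = 1681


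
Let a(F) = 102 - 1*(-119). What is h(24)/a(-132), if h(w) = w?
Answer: 24/221 ≈ 0.10860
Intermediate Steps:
a(F) = 221 (a(F) = 102 + 119 = 221)
h(24)/a(-132) = 24/221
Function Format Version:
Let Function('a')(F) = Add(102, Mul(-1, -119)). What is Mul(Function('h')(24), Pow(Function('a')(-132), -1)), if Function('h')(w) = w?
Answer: Rational(24, 221) ≈ 0.10860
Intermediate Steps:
Function('a')(F) = 221 (Function('a')(F) = Add(102, 119) = 221)
Mul(Function('h')(24), Pow(Function('a')(-132), -1)) = Mul(24, Pow(221, -1)) = Mul(24, Rational(1, 221)) = Rational(24, 221)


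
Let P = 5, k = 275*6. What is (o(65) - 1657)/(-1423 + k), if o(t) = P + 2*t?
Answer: -1522/227 ≈ -6.7048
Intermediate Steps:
k = 1650
o(t) = 5 + 2*t
(o(65) - 1657)/(-1423 + k) = ((5 + 2*65) - 1657)/(-1423 + 1650) = ((5 + 130) - 1657)/227 = (135 - 1657)*(1/227) = -1522*1/227 = -1522/227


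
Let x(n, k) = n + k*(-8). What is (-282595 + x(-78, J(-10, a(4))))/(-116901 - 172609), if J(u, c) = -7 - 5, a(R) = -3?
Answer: 282577/289510 ≈ 0.97605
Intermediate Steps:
J(u, c) = -12
x(n, k) = n - 8*k
(-282595 + x(-78, J(-10, a(4))))/(-116901 - 172609) = (-282595 + (-78 - 8*(-12)))/(-116901 - 172609) = (-282595 + (-78 + 96))/(-289510) = (-282595 + 18)*(-1/289510) = -282577*(-1/289510) = 282577/289510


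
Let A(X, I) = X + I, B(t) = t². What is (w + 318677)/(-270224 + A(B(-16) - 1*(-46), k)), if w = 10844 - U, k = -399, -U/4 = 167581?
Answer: -999845/270321 ≈ -3.6987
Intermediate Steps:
U = -670324 (U = -4*167581 = -670324)
w = 681168 (w = 10844 - 1*(-670324) = 10844 + 670324 = 681168)
A(X, I) = I + X
(w + 318677)/(-270224 + A(B(-16) - 1*(-46), k)) = (681168 + 318677)/(-270224 + (-399 + ((-16)² - 1*(-46)))) = 999845/(-270224 + (-399 + (256 + 46))) = 999845/(-270224 + (-399 + 302)) = 999845/(-270224 - 97) = 999845/(-270321) = 999845*(-1/270321) = -999845/270321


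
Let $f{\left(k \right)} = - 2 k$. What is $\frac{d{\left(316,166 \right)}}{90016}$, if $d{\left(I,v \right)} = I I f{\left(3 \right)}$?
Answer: $- \frac{18723}{2813} \approx -6.6559$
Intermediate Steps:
$d{\left(I,v \right)} = - 6 I^{2}$ ($d{\left(I,v \right)} = I I \left(\left(-2\right) 3\right) = I^{2} \left(-6\right) = - 6 I^{2}$)
$\frac{d{\left(316,166 \right)}}{90016} = \frac{\left(-6\right) 316^{2}}{90016} = \left(-6\right) 99856 \cdot \frac{1}{90016} = \left(-599136\right) \frac{1}{90016} = - \frac{18723}{2813}$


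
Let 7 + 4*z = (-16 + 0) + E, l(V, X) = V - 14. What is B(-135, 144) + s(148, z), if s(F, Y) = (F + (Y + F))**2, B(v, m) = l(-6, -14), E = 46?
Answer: 1456529/16 ≈ 91033.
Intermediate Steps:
l(V, X) = -14 + V
B(v, m) = -20 (B(v, m) = -14 - 6 = -20)
z = 23/4 (z = -7/4 + ((-16 + 0) + 46)/4 = -7/4 + (-16 + 46)/4 = -7/4 + (1/4)*30 = -7/4 + 15/2 = 23/4 ≈ 5.7500)
s(F, Y) = (Y + 2*F)**2 (s(F, Y) = (F + (F + Y))**2 = (Y + 2*F)**2)
B(-135, 144) + s(148, z) = -20 + (23/4 + 2*148)**2 = -20 + (23/4 + 296)**2 = -20 + (1207/4)**2 = -20 + 1456849/16 = 1456529/16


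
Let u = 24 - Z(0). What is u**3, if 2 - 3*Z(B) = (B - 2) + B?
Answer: 314432/27 ≈ 11646.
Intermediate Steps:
Z(B) = 4/3 - 2*B/3 (Z(B) = 2/3 - ((B - 2) + B)/3 = 2/3 - ((-2 + B) + B)/3 = 2/3 - (-2 + 2*B)/3 = 2/3 + (2/3 - 2*B/3) = 4/3 - 2*B/3)
u = 68/3 (u = 24 - (4/3 - 2/3*0) = 24 - (4/3 + 0) = 24 - 1*4/3 = 24 - 4/3 = 68/3 ≈ 22.667)
u**3 = (68/3)**3 = 314432/27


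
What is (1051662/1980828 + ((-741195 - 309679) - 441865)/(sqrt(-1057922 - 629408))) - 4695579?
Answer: -1550188884625/330138 + 1492739*I*sqrt(1687330)/1687330 ≈ -4.6956e+6 + 1149.2*I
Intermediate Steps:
(1051662/1980828 + ((-741195 - 309679) - 441865)/(sqrt(-1057922 - 629408))) - 4695579 = (1051662*(1/1980828) + (-1050874 - 441865)/(sqrt(-1687330))) - 4695579 = (175277/330138 - 1492739*(-I*sqrt(1687330)/1687330)) - 4695579 = (175277/330138 - (-1492739)*I*sqrt(1687330)/1687330) - 4695579 = (175277/330138 + 1492739*I*sqrt(1687330)/1687330) - 4695579 = -1550188884625/330138 + 1492739*I*sqrt(1687330)/1687330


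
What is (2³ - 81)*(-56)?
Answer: 4088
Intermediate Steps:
(2³ - 81)*(-56) = (8 - 81)*(-56) = -73*(-56) = 4088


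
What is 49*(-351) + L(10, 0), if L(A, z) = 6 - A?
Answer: -17203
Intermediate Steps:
49*(-351) + L(10, 0) = 49*(-351) + (6 - 1*10) = -17199 + (6 - 10) = -17199 - 4 = -17203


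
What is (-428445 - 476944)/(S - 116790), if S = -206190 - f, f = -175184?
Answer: 905389/147796 ≈ 6.1259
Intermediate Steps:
S = -31006 (S = -206190 - 1*(-175184) = -206190 + 175184 = -31006)
(-428445 - 476944)/(S - 116790) = (-428445 - 476944)/(-31006 - 116790) = -905389/(-147796) = -905389*(-1/147796) = 905389/147796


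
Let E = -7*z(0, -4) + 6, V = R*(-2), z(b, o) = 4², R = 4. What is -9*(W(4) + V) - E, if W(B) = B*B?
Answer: 34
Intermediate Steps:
z(b, o) = 16
W(B) = B²
V = -8 (V = 4*(-2) = -8)
E = -106 (E = -7*16 + 6 = -112 + 6 = -106)
-9*(W(4) + V) - E = -9*(4² - 8) - 1*(-106) = -9*(16 - 8) + 106 = -9*8 + 106 = -72 + 106 = 34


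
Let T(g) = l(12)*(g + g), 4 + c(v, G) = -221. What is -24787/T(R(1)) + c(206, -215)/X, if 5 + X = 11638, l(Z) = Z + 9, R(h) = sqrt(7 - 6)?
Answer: -41193803/69798 ≈ -590.19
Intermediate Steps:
R(h) = 1 (R(h) = sqrt(1) = 1)
l(Z) = 9 + Z
c(v, G) = -225 (c(v, G) = -4 - 221 = -225)
T(g) = 42*g (T(g) = (9 + 12)*(g + g) = 21*(2*g) = 42*g)
X = 11633 (X = -5 + 11638 = 11633)
-24787/T(R(1)) + c(206, -215)/X = -24787/(42*1) - 225/11633 = -24787/42 - 225*1/11633 = -24787*1/42 - 225/11633 = -3541/6 - 225/11633 = -41193803/69798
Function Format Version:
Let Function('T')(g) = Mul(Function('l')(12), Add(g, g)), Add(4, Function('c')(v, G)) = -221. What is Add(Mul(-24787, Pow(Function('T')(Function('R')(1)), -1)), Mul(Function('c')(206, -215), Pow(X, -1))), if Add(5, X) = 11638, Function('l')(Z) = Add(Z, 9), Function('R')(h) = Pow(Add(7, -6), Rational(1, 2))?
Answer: Rational(-41193803, 69798) ≈ -590.19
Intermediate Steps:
Function('R')(h) = 1 (Function('R')(h) = Pow(1, Rational(1, 2)) = 1)
Function('l')(Z) = Add(9, Z)
Function('c')(v, G) = -225 (Function('c')(v, G) = Add(-4, -221) = -225)
Function('T')(g) = Mul(42, g) (Function('T')(g) = Mul(Add(9, 12), Add(g, g)) = Mul(21, Mul(2, g)) = Mul(42, g))
X = 11633 (X = Add(-5, 11638) = 11633)
Add(Mul(-24787, Pow(Function('T')(Function('R')(1)), -1)), Mul(Function('c')(206, -215), Pow(X, -1))) = Add(Mul(-24787, Pow(Mul(42, 1), -1)), Mul(-225, Pow(11633, -1))) = Add(Mul(-24787, Pow(42, -1)), Mul(-225, Rational(1, 11633))) = Add(Mul(-24787, Rational(1, 42)), Rational(-225, 11633)) = Add(Rational(-3541, 6), Rational(-225, 11633)) = Rational(-41193803, 69798)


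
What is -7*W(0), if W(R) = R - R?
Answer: 0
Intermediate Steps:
W(R) = 0
-7*W(0) = -7*0 = 0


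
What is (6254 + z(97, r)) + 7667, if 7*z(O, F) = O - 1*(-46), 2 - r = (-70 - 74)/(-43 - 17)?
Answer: 97590/7 ≈ 13941.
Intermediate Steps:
r = -2/5 (r = 2 - (-70 - 74)/(-43 - 17) = 2 - (-144)/(-60) = 2 - (-144)*(-1)/60 = 2 - 1*12/5 = 2 - 12/5 = -2/5 ≈ -0.40000)
z(O, F) = 46/7 + O/7 (z(O, F) = (O - 1*(-46))/7 = (O + 46)/7 = (46 + O)/7 = 46/7 + O/7)
(6254 + z(97, r)) + 7667 = (6254 + (46/7 + (1/7)*97)) + 7667 = (6254 + (46/7 + 97/7)) + 7667 = (6254 + 143/7) + 7667 = 43921/7 + 7667 = 97590/7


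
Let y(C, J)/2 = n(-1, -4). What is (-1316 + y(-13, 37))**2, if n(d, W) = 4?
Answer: 1710864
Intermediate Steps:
y(C, J) = 8 (y(C, J) = 2*4 = 8)
(-1316 + y(-13, 37))**2 = (-1316 + 8)**2 = (-1308)**2 = 1710864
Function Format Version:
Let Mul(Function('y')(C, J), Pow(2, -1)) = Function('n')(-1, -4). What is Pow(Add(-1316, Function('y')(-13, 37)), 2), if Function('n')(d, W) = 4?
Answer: 1710864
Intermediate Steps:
Function('y')(C, J) = 8 (Function('y')(C, J) = Mul(2, 4) = 8)
Pow(Add(-1316, Function('y')(-13, 37)), 2) = Pow(Add(-1316, 8), 2) = Pow(-1308, 2) = 1710864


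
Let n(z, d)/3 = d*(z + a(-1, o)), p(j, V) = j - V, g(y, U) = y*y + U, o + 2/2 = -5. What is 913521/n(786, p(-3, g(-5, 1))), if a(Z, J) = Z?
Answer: -304507/22765 ≈ -13.376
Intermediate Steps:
o = -6 (o = -1 - 5 = -6)
g(y, U) = U + y**2 (g(y, U) = y**2 + U = U + y**2)
n(z, d) = 3*d*(-1 + z) (n(z, d) = 3*(d*(z - 1)) = 3*(d*(-1 + z)) = 3*d*(-1 + z))
913521/n(786, p(-3, g(-5, 1))) = 913521/((3*(-3 - (1 + (-5)**2))*(-1 + 786))) = 913521/((3*(-3 - (1 + 25))*785)) = 913521/((3*(-3 - 1*26)*785)) = 913521/((3*(-3 - 26)*785)) = 913521/((3*(-29)*785)) = 913521/(-68295) = 913521*(-1/68295) = -304507/22765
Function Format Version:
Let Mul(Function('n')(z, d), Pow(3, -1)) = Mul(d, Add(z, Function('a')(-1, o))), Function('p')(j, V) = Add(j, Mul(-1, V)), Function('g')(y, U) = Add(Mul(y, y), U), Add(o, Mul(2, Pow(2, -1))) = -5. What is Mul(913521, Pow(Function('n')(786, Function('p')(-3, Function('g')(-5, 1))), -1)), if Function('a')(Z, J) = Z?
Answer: Rational(-304507, 22765) ≈ -13.376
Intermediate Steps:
o = -6 (o = Add(-1, -5) = -6)
Function('g')(y, U) = Add(U, Pow(y, 2)) (Function('g')(y, U) = Add(Pow(y, 2), U) = Add(U, Pow(y, 2)))
Function('n')(z, d) = Mul(3, d, Add(-1, z)) (Function('n')(z, d) = Mul(3, Mul(d, Add(z, -1))) = Mul(3, Mul(d, Add(-1, z))) = Mul(3, d, Add(-1, z)))
Mul(913521, Pow(Function('n')(786, Function('p')(-3, Function('g')(-5, 1))), -1)) = Mul(913521, Pow(Mul(3, Add(-3, Mul(-1, Add(1, Pow(-5, 2)))), Add(-1, 786)), -1)) = Mul(913521, Pow(Mul(3, Add(-3, Mul(-1, Add(1, 25))), 785), -1)) = Mul(913521, Pow(Mul(3, Add(-3, Mul(-1, 26)), 785), -1)) = Mul(913521, Pow(Mul(3, Add(-3, -26), 785), -1)) = Mul(913521, Pow(Mul(3, -29, 785), -1)) = Mul(913521, Pow(-68295, -1)) = Mul(913521, Rational(-1, 68295)) = Rational(-304507, 22765)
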